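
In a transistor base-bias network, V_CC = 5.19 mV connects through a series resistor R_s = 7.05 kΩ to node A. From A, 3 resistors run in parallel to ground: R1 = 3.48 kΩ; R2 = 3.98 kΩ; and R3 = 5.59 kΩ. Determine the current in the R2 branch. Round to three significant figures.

I ≈ 0.215 µA

Combine the parallel branches: R_p = (1/3.48 + 1/3.98 + 1/5.59)⁻¹ = 1.394 kΩ.
V_A = 5.19 × 1.394/8.444 = 0.8567 mV.
I(R2) = V_A / R2 = 0.8567/3.98 = 0.2152 µA.
(Check via current divider: I_total = 0.6147 µA; share G_k/ΣG = 0.3502 → same result.)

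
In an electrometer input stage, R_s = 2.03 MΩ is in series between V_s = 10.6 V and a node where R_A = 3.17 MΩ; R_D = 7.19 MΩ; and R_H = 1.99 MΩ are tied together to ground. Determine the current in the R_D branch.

Equivalent of the parallel group: R_p = 1.045 MΩ.
Node voltage V_A = V_s · R_p/(R_s + R_p) = 10.6 × 0.3398 = 3.602 V.
I(R_D) = V_A / R_D = 3.602/7.19 = 0.5010 µA.
(Equivalently: I_total = 3.447 µA, then current-divider fraction G_k/ΣG = 0.1453.)

I ≈ 0.501 µA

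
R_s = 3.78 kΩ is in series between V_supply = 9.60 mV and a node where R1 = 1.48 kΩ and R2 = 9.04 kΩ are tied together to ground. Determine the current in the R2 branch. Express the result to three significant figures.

Equivalent of the parallel group: R_p = 1.272 kΩ.
V_A = 9.60 × 1.272/5.052 = 2.417 mV.
I(R2) = V_A / R2 = 2.417/9.04 = 0.2673 µA.
(Equivalently: I_total = 1.900 µA, then current-divider fraction G_k/ΣG = 0.1407.)

I ≈ 0.267 µA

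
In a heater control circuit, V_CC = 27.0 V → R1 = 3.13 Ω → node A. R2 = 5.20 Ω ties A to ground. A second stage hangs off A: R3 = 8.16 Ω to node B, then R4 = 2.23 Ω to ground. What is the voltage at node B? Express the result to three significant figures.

Looking into the second stage from A: R3 + R4 = 10.39 Ω appears in parallel with R2.
Effective lower resistance at A: R2 ‖ 10.39 = 3.466 Ω.
V_A = 27.0 × 3.466/(3.13 + 3.466) = 14.19 V.
Stage 2 is unloaded, so V_B = V_A · R4/(R3+R4) = 14.19 × 2.23/10.39 = 3.045 V.

V_B ≈ 3.04 V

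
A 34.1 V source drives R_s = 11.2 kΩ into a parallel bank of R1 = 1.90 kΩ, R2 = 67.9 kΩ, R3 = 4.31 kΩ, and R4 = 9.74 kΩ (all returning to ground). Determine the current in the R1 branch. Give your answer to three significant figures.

I ≈ 1.66 mA

Parallel bank: R_p = 1/(1/1.90 + 1/67.9 + 1/4.31 + 1/9.74) = 1.142 kΩ.
V_A = 34.1 × 1.142/12.34 = 3.155 V.
I(R1) = V_A / R1 = 3.155/1.90 = 1.661 mA.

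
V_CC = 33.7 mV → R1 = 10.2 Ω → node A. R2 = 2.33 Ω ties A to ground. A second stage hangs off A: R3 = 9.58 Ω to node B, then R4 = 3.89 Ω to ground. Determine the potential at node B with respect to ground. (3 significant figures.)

V_B ≈ 1.59 mV

Looking into the second stage from A: R3 + R4 = 13.47 Ω appears in parallel with R2.
Effective lower resistance at A: R2 ‖ 13.47 = 1.986 Ω.
So V_A = 33.7 × 0.1630 = 5.493 mV.
V_B = V_A × 0.2888 = 1.586 mV.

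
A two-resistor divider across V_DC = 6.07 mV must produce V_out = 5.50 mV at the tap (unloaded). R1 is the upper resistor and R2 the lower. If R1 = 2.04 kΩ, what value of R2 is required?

V_out/V_DC = R2/(R1+R2) = 0.9061.
R2 = R1 · 0.9061/(1 − 0.9061) = 19.68 kΩ.

R2 ≈ 19.7 kΩ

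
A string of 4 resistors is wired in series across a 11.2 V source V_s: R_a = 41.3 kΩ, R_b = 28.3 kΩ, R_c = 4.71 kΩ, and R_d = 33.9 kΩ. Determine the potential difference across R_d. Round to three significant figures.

Total series resistance ΣR = 41.3 + 28.3 + 4.71 + 33.9 = 108.2 kΩ.
By the voltage-divider rule, V = 11.2 × 33.90/108.2 = 3.509 V.

V ≈ 3.51 V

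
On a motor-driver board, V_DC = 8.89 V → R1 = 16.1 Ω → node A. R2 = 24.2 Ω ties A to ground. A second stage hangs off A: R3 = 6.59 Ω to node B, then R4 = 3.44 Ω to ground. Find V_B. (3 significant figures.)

V_B ≈ 0.932 V

The second stage (R3 + R4 = 10.03 Ω) loads node A in parallel with R2.
R2 ‖ (R3+R4) = 7.091 Ω.
So V_A = 8.89 × 0.3058 = 2.718 V.
Then the unloaded second divider: V_B = V_A × R4/(R3+R4) = 2.718 × 0.3430 = 0.9323 V.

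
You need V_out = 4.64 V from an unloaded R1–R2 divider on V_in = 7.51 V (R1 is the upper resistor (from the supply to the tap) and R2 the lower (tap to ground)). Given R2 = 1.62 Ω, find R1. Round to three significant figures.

The divider ratio is R2/(R1+R2) = 4.64/7.51 = 0.6178.
So R1 = R2 · (V_in/V_out − 1) = 1.62 × (7.51/4.64 − 1) = 1.62 × 0.6185 = 1.002 Ω.

R1 ≈ 1.00 Ω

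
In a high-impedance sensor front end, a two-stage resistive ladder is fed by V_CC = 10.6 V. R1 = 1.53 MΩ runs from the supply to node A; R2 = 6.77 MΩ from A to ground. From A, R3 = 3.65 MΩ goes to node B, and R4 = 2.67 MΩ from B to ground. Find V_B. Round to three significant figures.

V_B ≈ 3.05 V

The second stage (R3 + R4 = 6.320 MΩ) loads node A in parallel with R2.
R2 ‖ (R3+R4) = 3.269 MΩ.
So V_A = 10.6 × 0.6812 = 7.220 V.
V_B = V_A × 0.4225 = 3.050 V.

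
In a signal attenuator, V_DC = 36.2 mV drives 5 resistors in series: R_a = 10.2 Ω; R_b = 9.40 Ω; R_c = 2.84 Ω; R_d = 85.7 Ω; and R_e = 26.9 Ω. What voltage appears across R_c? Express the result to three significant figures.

Series total: ΣR = 10.2 + 9.40 + 2.84 + 85.7 + 26.9 = 135.0 Ω.
V = V_DC · R/ΣR = 36.2 × 0.02103 = 0.7613 mV.

V ≈ 0.761 mV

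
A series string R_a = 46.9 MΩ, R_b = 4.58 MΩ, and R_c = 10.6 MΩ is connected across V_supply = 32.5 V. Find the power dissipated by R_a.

P ≈ 12.9 µW

Series current I = V_supply/ΣR = 32.5/62.08 = 0.5235 µA.
P(R_a) = I²·R_a = (0.5235)² × 46.9 = 12.85 µW.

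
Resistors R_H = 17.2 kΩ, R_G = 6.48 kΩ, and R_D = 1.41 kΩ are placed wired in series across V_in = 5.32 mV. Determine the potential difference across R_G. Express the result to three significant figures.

Total series resistance ΣR = 17.2 + 6.48 + 1.41 = 25.09 kΩ.
V = V_in · R/ΣR = 5.32 × 0.2583 = 1.374 mV.

V ≈ 1.37 mV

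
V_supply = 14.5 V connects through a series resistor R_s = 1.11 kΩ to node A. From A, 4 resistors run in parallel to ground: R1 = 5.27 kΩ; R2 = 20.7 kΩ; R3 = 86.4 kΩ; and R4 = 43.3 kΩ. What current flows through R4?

Combine the parallel branches: R_p = (1/5.27 + 1/20.7 + 1/86.4 + 1/43.3)⁻¹ = 3.667 kΩ.
Node voltage V_A = V_supply · R_p/(R_s + R_p) = 14.5 × 0.7676 = 11.13 V.
I(R4) = V_A / R4 = 11.13/43.3 = 0.2571 mA.
(Equivalently: I_total = 3.036 mA, then current-divider fraction G_k/ΣG = 0.08468.)

I ≈ 0.257 mA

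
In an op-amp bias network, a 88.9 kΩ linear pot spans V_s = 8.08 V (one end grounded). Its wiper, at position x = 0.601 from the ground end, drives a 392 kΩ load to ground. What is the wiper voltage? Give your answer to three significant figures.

Lower segment x·R_p = 53.43 kΩ; upper segment (1−x)·R_p = 35.47 kΩ.
R_L loads the lower segment: effective lower R = 47.02 kΩ.
V_out = 8.08 × 47.02/(35.47 + 47.02) = 4.606 V.

V_out ≈ 4.61 V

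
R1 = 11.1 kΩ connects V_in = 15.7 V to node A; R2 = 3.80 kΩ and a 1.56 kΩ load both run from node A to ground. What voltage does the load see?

V_out ≈ 1.42 V

First combine the lower leg with the load: R2 ‖ R_L = 1.106 kΩ.
Voltage divider with the loaded lower leg: V_out = 15.7 × 1.106/(11.1 + 1.106) = 15.7 × 0.09061 = 1.423 V.
(Unloaded it would be 4.00 V; the load pulls it down.)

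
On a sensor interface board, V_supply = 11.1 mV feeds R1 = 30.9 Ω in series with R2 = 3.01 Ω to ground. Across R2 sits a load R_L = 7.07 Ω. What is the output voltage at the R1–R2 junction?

V_out ≈ 0.710 mV

First combine the lower leg with the load: R2 ‖ R_L = 2.111 Ω.
Now apply the divider: V_out = 11.1 × 0.06395 = 0.7099 mV.
(Unloaded it would be 0.985 mV; the load pulls it down.)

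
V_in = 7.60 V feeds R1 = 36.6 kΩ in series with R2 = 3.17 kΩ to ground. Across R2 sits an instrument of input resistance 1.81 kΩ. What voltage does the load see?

V_out ≈ 0.232 V

The load sits in parallel with R2, giving an effective lower resistance R2' = R2·R_L/(R2+R_L) = 1.152 kΩ.
Then V_out = V_in · R2'/(R1 + R2') = 7.60 × 1.152/37.75 = 0.2319 V.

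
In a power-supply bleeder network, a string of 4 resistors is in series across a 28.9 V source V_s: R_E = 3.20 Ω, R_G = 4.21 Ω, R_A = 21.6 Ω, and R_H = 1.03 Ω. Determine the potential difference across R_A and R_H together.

V ≈ 21.8 V

Series total: ΣR = 3.20 + 4.21 + 21.6 + 1.03 = 30.04 Ω.
R_{R_A..R_H} = 21.6 + 1.03 = 22.63 Ω.
Voltage divider: V = V_s · (22.63 / 30.04) = 28.9 × 0.7533 = 21.77 V.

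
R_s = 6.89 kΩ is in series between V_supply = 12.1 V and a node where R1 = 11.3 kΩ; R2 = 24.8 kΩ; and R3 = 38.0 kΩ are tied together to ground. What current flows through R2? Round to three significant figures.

I ≈ 0.236 mA

Parallel bank: R_p = 1/(1/11.3 + 1/24.8 + 1/38.0) = 6.446 kΩ.
Node voltage V_A = V_supply · R_p/(R_s + R_p) = 12.1 × 0.4834 = 5.849 V.
I(R2) = V_A / R2 = 5.849/24.8 = 0.2358 mA.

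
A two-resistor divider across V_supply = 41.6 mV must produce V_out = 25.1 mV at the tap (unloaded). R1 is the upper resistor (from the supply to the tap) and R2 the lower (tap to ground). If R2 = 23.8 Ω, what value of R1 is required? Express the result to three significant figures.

R1 ≈ 15.6 Ω

V_out/V_supply = R2/(R1+R2) = 0.6034.
R1 = R2·(1/k − 1) = 23.8 × 0.6574 = 15.65 Ω.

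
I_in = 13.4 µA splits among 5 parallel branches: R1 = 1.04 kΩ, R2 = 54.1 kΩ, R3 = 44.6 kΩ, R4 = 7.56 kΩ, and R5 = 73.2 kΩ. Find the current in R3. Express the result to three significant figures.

I ≈ 0.262 µA

Total conductance ΣG = 1/1.04 + 1/54.1 + 1/44.6 + 1/7.56 + 1/73.2 = 1.148 (units of 1/kΩ).
By the current-divider rule, I = I_in · G_k/ΣG = 13.4 × 0.01952 = 0.2616 µA.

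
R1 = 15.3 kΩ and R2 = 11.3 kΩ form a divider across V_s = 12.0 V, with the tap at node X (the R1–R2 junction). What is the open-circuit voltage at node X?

V_th ≈ 5.10 V

Open-circuit (no load on X): V_th = V_s · R2/(R1 + R2) = 12.0 × 11.3/(15.30 + 11.3) = 5.098 V.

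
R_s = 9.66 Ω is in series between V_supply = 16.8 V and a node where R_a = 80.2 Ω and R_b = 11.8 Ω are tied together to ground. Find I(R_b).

Parallel bank: R_p = 1/(1/80.2 + 1/11.8) = 10.29 Ω.
V_A = 16.8 × 10.29/19.95 = 8.664 V.
Branch current I = V_A/R_b = 8.664/11.8 = 0.7342 A.

I ≈ 0.734 A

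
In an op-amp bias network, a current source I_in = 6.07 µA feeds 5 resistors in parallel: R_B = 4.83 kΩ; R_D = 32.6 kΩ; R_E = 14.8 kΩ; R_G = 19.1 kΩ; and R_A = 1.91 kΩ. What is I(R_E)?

ΣG = 1/4.83 + 1/32.6 + 1/14.8 + 1/19.1 + 1/1.91 = 0.8812.
Current divider: I(R_E) = I_in · G_k/ΣG = 6.07 × (0.06757/0.8812) = 6.07 × 0.07668 = 0.4654 µA.

I ≈ 0.465 µA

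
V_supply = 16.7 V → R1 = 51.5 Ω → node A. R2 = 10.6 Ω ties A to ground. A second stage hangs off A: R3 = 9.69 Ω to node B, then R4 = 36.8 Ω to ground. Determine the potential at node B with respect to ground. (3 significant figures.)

Looking into the second stage from A: R3 + R4 = 46.49 Ω appears in parallel with R2.
R2 ‖ (R3+R4) = 8.632 Ω.
First divider: V_A = V_supply · 8.632/(51.5 + 8.632) = 2.397 V.
Then the unloaded second divider: V_B = V_A × R4/(R3+R4) = 2.397 × 0.7916 = 1.898 V.

V_B ≈ 1.90 V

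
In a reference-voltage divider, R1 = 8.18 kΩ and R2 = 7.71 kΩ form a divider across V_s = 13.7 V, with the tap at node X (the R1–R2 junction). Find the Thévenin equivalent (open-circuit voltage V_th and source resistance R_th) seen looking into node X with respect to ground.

V_th ≈ 6.65 V, R_th ≈ 3.97 kΩ

V_th is the unloaded tap voltage: V_s · R2/(R1+R2) = 13.7 × 0.4852 = 6.647 V.
Looking into X with the source shorted: R_th = R1·R2/(R1+R2) = 8.180 × 7.71/15.89 = 3.969 kΩ.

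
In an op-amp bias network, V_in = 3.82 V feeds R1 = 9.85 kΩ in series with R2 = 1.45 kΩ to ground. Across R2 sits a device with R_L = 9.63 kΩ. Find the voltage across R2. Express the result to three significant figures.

The load sits in parallel with R2, giving an effective lower resistance R2' = R2·R_L/(R2+R_L) = 1.260 kΩ.
Then V_out = V_in · R2'/(R1 + R2') = 3.82 × 1.260/11.11 = 0.4333 V.
(Unloaded it would be 0.490 V; the load pulls it down.)

V_out ≈ 0.433 V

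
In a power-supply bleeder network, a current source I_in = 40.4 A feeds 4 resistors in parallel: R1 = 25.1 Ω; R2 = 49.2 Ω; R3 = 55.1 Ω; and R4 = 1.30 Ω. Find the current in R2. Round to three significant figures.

I ≈ 0.969 A

Conductances: ΣG = 1/25.1 + 1/49.2 + 1/55.1 + 1/1.30 = 0.8475 (1/Ω).
By the current-divider rule, I = I_in · G_k/ΣG = 40.4 × 0.02398 = 0.9688 A.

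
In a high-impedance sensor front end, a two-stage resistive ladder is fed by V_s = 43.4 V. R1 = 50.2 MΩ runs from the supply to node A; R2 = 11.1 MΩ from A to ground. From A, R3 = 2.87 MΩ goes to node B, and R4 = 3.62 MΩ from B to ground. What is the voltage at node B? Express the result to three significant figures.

Node A sees R2 in parallel with the series input of stage 2, R3 + R4 = 6.490 MΩ.
Effective lower resistance at A: R2 ‖ 6.490 = 4.095 MΩ.
First divider: V_A = V_s · 4.095/(50.2 + 4.095) = 3.274 V.
Stage 2 is unloaded, so V_B = V_A · R4/(R3+R4) = 3.274 × 3.62/6.490 = 1.826 V.

V_B ≈ 1.83 V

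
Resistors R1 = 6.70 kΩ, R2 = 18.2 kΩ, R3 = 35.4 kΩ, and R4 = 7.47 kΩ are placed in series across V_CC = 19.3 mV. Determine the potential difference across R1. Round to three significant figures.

ΣR = 6.70 + 18.2 + 35.4 + 7.47 = 67.77 kΩ.
By the voltage-divider rule, V = 19.3 × 6.700/67.77 = 1.908 mV.

V ≈ 1.91 mV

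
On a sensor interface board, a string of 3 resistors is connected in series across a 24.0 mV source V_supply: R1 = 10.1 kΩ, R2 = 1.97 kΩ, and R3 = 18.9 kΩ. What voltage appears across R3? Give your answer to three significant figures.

V ≈ 14.6 mV

ΣR = 10.1 + 1.97 + 18.9 = 30.97 kΩ.
V = V_supply · R/ΣR = 24.0 × 0.6103 = 14.65 mV.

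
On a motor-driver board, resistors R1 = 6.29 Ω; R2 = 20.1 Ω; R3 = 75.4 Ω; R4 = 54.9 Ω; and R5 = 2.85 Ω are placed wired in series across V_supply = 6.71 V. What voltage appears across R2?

V ≈ 0.845 V

ΣR = 6.29 + 20.1 + 75.4 + 54.9 + 2.85 = 159.5 Ω.
V = V_supply · R/ΣR = 6.71 × 0.1260 = 0.8454 V.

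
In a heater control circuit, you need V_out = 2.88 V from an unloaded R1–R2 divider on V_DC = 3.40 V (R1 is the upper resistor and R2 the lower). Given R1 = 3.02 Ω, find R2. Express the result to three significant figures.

R2 ≈ 16.7 Ω

V_out/V_DC = R2/(R1+R2) = 0.8471.
R2 = R1 · 0.8471/(1 − 0.8471) = 16.73 Ω.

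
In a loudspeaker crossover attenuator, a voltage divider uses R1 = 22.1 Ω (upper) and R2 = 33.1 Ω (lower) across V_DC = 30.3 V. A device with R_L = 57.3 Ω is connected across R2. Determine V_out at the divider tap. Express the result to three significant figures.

V_out ≈ 14.8 V

The load sits in parallel with R2, giving an effective lower resistance R2' = R2·R_L/(R2+R_L) = 20.98 Ω.
Now apply the divider: V_out = 30.3 × 0.4870 = 14.76 V.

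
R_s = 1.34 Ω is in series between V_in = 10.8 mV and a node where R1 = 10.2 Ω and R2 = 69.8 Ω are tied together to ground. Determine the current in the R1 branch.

Equivalent of the parallel group: R_p = 8.899 Ω.
Node voltage V_A = V_in · R_p/(R_s + R_p) = 10.8 × 0.8691 = 9.387 mV.
Branch current I = V_A/R1 = 9.387/10.2 = 0.9203 mA.
(Check via current divider: I_total = 1.055 mA; share G_k/ΣG = 0.8725 → same result.)

I ≈ 0.920 mA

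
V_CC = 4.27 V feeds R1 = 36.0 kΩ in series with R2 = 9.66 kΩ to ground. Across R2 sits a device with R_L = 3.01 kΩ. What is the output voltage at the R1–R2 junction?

V_out ≈ 0.256 V

R2 ‖ R_L = (9.66 × 3.01)/(9.66 + 3.01) = 2.295 kΩ.
Voltage divider with the loaded lower leg: V_out = 4.27 × 2.295/(36.0 + 2.295) = 4.27 × 0.05993 = 0.2559 V.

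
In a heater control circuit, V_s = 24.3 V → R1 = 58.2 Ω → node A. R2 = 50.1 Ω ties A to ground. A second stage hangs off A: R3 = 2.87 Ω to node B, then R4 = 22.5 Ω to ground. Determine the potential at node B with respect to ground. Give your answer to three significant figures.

V_B ≈ 4.84 V

The second stage (R3 + R4 = 25.37 Ω) loads node A in parallel with R2.
R2 ‖ (R3+R4) = 16.84 Ω.
First divider: V_A = V_s · 16.84/(58.2 + 16.84) = 5.454 V.
V_B = V_A × 0.8869 = 4.837 V.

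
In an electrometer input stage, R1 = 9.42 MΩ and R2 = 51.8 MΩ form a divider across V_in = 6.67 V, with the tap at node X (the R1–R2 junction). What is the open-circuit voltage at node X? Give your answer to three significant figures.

With X open, the divider is unloaded: V_th = 6.67 × 51.8/61.22 = 5.644 V.

V_th ≈ 5.64 V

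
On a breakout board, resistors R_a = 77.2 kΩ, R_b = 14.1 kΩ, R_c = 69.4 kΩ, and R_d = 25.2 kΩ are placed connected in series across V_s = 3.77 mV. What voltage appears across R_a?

V ≈ 1.57 mV

ΣR = 77.2 + 14.1 + 69.4 + 25.2 = 185.9 kΩ.
V = V_s · R/ΣR = 3.77 × 0.4153 = 1.566 mV.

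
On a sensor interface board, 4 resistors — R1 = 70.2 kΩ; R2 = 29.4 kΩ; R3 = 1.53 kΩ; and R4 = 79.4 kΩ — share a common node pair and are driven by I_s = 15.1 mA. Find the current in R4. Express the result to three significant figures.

I ≈ 0.266 mA

Conductances: ΣG = 1/70.2 + 1/29.4 + 1/1.53 + 1/79.4 = 0.7144 (1/kΩ).
Current divider: I(R4) = I_s · G_k/ΣG = 15.1 × (0.01259/0.7144) = 15.1 × 0.01763 = 0.2662 mA.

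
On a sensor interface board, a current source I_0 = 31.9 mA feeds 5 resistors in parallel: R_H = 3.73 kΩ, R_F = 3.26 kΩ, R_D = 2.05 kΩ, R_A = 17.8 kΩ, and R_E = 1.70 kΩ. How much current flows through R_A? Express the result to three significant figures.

I ≈ 1.05 mA

Conductances: ΣG = 1/3.73 + 1/3.26 + 1/2.05 + 1/17.8 + 1/1.70 = 1.707 (1/kΩ).
Current divider: I(R_A) = I_0 · G_k/ΣG = 31.9 × (0.05618/1.707) = 31.9 × 0.03291 = 1.050 mA.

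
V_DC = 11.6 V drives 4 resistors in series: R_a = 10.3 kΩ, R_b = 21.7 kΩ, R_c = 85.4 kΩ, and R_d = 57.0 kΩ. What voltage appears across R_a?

Total series resistance ΣR = 10.3 + 21.7 + 85.4 + 57.0 = 174.4 kΩ.
V = V_DC · R/ΣR = 11.6 × 0.05906 = 0.6851 V.

V ≈ 0.685 V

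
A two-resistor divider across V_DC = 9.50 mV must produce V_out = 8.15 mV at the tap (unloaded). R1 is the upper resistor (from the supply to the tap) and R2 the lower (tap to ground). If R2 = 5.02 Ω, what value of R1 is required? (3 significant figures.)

Required fraction k = V_out/V_DC = 0.8579.
Rearranging, R1 = R2·(1−k)/k = 5.02 × 0.1656 = 0.8315 Ω.

R1 ≈ 0.832 Ω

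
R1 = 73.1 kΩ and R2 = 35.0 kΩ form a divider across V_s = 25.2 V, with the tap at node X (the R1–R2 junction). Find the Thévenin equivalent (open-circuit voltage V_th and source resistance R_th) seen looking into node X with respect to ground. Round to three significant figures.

Open-circuit (no load on X): V_th = V_s · R2/(R1 + R2) = 25.2 × 35.0/(73.10 + 35.0) = 8.159 V.
With V_s suppressed (replaced by a short), R_th = R1 ‖ R2 = (73.10 × 35.0)/(73.10 + 35.0) = 23.67 kΩ.

V_th ≈ 8.16 V, R_th ≈ 23.7 kΩ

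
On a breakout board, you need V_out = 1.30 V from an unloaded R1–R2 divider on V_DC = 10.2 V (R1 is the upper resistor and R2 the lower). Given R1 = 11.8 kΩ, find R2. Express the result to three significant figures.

The divider ratio is R2/(R1+R2) = 1.30/10.2 = 0.1275.
So R2 = R1 · V_out/(V_DC − V_out) = 11.8 × 1.30/(10.2 − 1.30) = 11.8 × 0.1461 = 1.724 kΩ.

R2 ≈ 1.72 kΩ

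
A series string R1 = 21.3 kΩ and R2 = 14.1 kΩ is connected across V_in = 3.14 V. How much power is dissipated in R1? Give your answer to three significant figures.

P ≈ 0.168 mW

The common current is I = 3.14/35.40 = 0.08870 mA.
P = I²R = 0.007868 × 21.3 = 0.1676 mW.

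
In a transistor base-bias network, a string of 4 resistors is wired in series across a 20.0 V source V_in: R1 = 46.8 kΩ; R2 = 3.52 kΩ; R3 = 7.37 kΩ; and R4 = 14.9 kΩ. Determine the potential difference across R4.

Series total: ΣR = 46.8 + 3.52 + 7.37 + 14.9 = 72.59 kΩ.
By the voltage-divider rule, V = 20.0 × 14.90/72.59 = 4.105 V.

V ≈ 4.11 V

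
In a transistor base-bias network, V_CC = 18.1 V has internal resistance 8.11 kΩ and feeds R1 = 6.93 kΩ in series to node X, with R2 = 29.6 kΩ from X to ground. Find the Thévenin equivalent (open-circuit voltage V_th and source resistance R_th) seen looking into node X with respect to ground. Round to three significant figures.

V_th ≈ 12.0 V, R_th ≈ 9.97 kΩ

R1' = 8.11 + 6.93 = 15.04 kΩ (source resistance + R1).
With X open, the divider is unloaded: V_th = 18.1 × 29.6/44.64 = 12.00 V.
With V_CC suppressed (replaced by a short), R_th = R1' ‖ R2 = (15.04 × 29.6)/(15.04 + 29.6) = 9.973 kΩ.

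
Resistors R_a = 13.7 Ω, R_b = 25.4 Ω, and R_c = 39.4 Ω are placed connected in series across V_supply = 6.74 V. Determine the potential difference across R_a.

ΣR = 13.7 + 25.4 + 39.4 = 78.50 Ω.
By the voltage-divider rule, V = 6.74 × 13.70/78.50 = 1.176 V.

V ≈ 1.18 V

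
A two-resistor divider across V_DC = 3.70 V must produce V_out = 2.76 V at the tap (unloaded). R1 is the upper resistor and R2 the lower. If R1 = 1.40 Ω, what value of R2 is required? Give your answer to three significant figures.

R2 ≈ 4.11 Ω

V_out/V_DC = R2/(R1+R2) = 0.7459.
R2 = R1 · 0.7459/(1 − 0.7459) = 4.111 Ω.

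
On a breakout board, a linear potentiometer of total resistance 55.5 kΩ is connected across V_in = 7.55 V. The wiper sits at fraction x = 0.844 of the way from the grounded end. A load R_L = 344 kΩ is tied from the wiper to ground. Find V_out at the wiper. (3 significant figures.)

V_out ≈ 6.24 V

Lower segment x·R_p = 46.84 kΩ; upper segment (1−x)·R_p = 8.658 kΩ.
(x·R_p) ‖ R_L = 41.23 kΩ.
Loaded-divider output: V_out = 7.55 × 0.8264 = 6.240 V.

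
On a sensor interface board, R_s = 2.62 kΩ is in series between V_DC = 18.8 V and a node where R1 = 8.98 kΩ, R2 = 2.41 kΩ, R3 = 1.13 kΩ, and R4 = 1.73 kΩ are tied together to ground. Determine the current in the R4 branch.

I ≈ 1.75 mA

Parallel bank: R_p = 1/(1/8.98 + 1/2.41 + 1/1.13 + 1/1.73) = 0.5027 kΩ.
Node voltage V_A = V_DC · R_p/(R_s + R_p) = 18.8 × 0.1610 = 3.026 V.
Branch current I = V_A/R4 = 3.026/1.73 = 1.749 mA.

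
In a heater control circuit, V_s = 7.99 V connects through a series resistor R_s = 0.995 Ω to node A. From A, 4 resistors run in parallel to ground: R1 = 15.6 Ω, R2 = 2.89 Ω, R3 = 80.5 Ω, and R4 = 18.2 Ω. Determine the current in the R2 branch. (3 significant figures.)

I ≈ 1.87 A

Equivalent of the parallel group: R_p = 2.094 Ω.
Node voltage V_A = V_s · R_p/(R_s + R_p) = 7.99 × 0.6779 = 5.417 V.
I(R2) = V_A / R2 = 5.417/2.89 = 1.874 A.
(Equivalently: I_total = 2.586 A, then current-divider fraction G_k/ΣG = 0.7247.)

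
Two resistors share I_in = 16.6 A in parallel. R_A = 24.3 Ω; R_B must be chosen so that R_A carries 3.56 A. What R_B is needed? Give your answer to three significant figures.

The fraction through R_A equals R_B/(R_A+R_B).
3.56/16.6 = R_B/(R_A + R_B) → R_B = R_A · (0.2145)/(1 − 0.2145) = 24.3 × 0.2730 = 6.634 Ω.

R_B ≈ 6.63 Ω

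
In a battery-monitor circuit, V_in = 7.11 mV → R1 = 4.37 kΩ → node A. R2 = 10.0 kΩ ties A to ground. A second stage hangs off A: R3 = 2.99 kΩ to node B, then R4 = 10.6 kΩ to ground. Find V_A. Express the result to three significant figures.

Node A sees R2 in parallel with the series input of stage 2, R3 + R4 = 13.59 kΩ.
R2 ‖ (R3+R4) = 5.761 kΩ.
First divider: V_A = V_in · 5.761/(4.37 + 5.761) = 4.043 mV.

V_A ≈ 4.04 mV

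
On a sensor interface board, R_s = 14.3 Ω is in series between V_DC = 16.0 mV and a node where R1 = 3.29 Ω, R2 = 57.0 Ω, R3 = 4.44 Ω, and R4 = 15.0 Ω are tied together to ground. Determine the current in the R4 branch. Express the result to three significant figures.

Equivalent of the parallel group: R_p = 1.630 Ω.
V_A by voltage divider: V_A = 16.0 × 1.630/(14.3 + 1.630) = 1.637 mV.
Branch current I = V_A/R4 = 1.637/15.0 = 0.1092 mA.

I ≈ 0.109 mA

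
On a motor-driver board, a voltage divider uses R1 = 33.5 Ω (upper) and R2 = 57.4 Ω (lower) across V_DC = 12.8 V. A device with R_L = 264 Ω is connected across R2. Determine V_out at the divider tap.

The load sits in parallel with R2, giving an effective lower resistance R2' = R2·R_L/(R2+R_L) = 47.15 Ω.
Voltage divider with the loaded lower leg: V_out = 12.8 × 47.15/(33.5 + 47.15) = 12.8 × 0.5846 = 7.483 V.
(Unloaded it would be 8.08 V; the load pulls it down.)

V_out ≈ 7.48 V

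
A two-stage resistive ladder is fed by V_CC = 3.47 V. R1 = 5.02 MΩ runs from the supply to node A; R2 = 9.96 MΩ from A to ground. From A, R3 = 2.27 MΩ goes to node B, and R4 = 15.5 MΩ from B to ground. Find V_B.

Looking into the second stage from A: R3 + R4 = 17.77 MΩ appears in parallel with R2.
R2 ‖ (R3+R4) = 6.383 MΩ.
So V_A = 3.47 × 0.5597 = 1.942 V.
Then the unloaded second divider: V_B = V_A × R4/(R3+R4) = 1.942 × 0.8723 = 1.694 V.

V_B ≈ 1.69 V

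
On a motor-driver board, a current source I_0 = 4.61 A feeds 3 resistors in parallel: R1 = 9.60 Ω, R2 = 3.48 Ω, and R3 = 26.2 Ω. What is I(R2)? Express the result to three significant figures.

Conductances: ΣG = 1/9.60 + 1/3.48 + 1/26.2 = 0.4297 (1/Ω).
Current divider: I(R2) = I_0 · G_k/ΣG = 4.61 × (0.2874/0.4297) = 4.61 × 0.6688 = 3.083 A.

I ≈ 3.08 A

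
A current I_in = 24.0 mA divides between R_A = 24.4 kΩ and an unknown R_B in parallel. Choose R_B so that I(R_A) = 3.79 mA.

R_B ≈ 4.58 kΩ

In a two-way split, I_A/I_in = R_B/(R_A + R_B).
With f = 0.1579, R_B = R_A · f/(1−f) = 24.4 × 0.1875 = 4.576 kΩ.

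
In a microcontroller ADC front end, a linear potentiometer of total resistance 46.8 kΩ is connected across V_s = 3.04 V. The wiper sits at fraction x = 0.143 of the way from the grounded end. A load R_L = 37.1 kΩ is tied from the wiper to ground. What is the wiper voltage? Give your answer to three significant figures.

V_out ≈ 0.377 V

Split the track: R_lower = x·R_p = 6.692 kΩ, R_upper = (1−x)·R_p = 40.11 kΩ.
(x·R_p) ‖ R_L = 5.670 kΩ.
Then V_out = V_s · 5.670/(40.11 + 5.670) = 0.3765 V.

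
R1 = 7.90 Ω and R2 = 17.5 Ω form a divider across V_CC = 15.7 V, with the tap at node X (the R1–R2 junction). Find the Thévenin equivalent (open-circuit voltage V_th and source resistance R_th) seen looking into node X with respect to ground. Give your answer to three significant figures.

V_th is the unloaded tap voltage: V_CC · R2/(R1+R2) = 15.7 × 0.6890 = 10.82 V.
Zeroing V_CC shorts the top of R1 to ground, so R_th = R1 ‖ R2 = 5.443 Ω.

V_th ≈ 10.8 V, R_th ≈ 5.44 Ω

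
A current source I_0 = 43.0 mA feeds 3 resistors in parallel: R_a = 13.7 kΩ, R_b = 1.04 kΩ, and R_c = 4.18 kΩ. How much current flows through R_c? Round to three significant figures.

ΣG = 1/13.7 + 1/1.04 + 1/4.18 = 1.274.
Current divider: I(R_c) = I_0 · G_k/ΣG = 43.0 × (0.2392/1.274) = 43.0 × 0.1878 = 8.076 mA.

I ≈ 8.08 mA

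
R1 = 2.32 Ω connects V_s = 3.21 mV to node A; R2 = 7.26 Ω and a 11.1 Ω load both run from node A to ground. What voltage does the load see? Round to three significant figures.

R2 ‖ R_L = (7.26 × 11.1)/(7.26 + 11.1) = 4.389 Ω.
Then V_out = V_s · R2'/(R1 + R2') = 3.21 × 4.389/6.709 = 2.100 mV.

V_out ≈ 2.10 mV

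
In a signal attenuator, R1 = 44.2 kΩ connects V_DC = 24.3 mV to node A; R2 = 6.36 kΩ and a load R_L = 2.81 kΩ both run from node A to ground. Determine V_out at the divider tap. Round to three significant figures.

V_out ≈ 1.03 mV

R2 ‖ R_L = (6.36 × 2.81)/(6.36 + 2.81) = 1.949 kΩ.
Now apply the divider: V_out = 24.3 × 0.04223 = 1.026 mV.
(Unloaded it would be 3.06 mV; the load pulls it down.)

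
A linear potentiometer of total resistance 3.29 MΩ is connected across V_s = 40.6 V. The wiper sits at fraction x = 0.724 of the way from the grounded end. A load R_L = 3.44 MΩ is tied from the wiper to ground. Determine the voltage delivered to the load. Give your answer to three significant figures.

V_out ≈ 24.7 V

The pot divides into 0.9080 MΩ above the wiper and 2.382 MΩ below.
(x·R_p) ‖ R_L = 1.407 MΩ.
Then V_out = V_s · 1.407/(0.9080 + 1.407) = 24.68 V.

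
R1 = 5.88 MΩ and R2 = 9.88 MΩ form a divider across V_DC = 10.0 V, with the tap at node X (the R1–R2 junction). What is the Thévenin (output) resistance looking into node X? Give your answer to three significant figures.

R_th ≈ 3.69 MΩ

Looking into X with the source shorted: R_th = R1·R2/(R1+R2) = 5.880 × 9.88/15.76 = 3.686 MΩ.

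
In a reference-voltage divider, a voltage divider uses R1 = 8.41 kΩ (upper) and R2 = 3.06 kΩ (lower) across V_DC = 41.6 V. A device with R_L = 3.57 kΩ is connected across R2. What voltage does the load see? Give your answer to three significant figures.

V_out ≈ 6.82 V

R2 ‖ R_L = (3.06 × 3.57)/(3.06 + 3.57) = 1.648 kΩ.
Voltage divider with the loaded lower leg: V_out = 41.6 × 1.648/(8.41 + 1.648) = 41.6 × 0.1638 = 6.815 V.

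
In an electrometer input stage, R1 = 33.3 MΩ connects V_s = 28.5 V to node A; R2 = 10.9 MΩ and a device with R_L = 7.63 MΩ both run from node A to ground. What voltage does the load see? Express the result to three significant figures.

R2 ‖ R_L = (10.9 × 7.63)/(10.9 + 7.63) = 4.488 MΩ.
Now apply the divider: V_out = 28.5 × 0.1188 = 3.385 V.

V_out ≈ 3.39 V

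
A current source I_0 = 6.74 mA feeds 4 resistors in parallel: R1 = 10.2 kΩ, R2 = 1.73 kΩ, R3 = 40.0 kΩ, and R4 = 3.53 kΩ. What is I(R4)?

I ≈ 1.94 mA

Conductances: ΣG = 1/10.2 + 1/1.73 + 1/40.0 + 1/3.53 = 0.9844 (1/kΩ).
R4 takes the fraction G_k/ΣG = 0.2833/0.9844 = 0.2878, so I = 6.74 × 0.2878 = 1.940 mA.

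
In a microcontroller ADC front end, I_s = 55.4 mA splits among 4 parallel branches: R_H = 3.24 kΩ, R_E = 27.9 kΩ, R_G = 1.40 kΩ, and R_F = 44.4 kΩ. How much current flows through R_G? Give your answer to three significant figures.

I ≈ 36.6 mA

ΣG = 1/3.24 + 1/27.9 + 1/1.40 + 1/44.4 = 1.081.
Current divider: I(R_G) = I_s · G_k/ΣG = 55.4 × (0.7143/1.081) = 55.4 × 0.6606 = 36.60 mA.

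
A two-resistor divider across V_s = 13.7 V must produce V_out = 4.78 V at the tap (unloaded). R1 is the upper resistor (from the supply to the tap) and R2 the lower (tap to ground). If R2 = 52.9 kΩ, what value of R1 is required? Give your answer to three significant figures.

The divider ratio is R2/(R1+R2) = 4.78/13.7 = 0.3489.
R1 = R2·(1/k − 1) = 52.9 × 1.866 = 98.72 kΩ.

R1 ≈ 98.7 kΩ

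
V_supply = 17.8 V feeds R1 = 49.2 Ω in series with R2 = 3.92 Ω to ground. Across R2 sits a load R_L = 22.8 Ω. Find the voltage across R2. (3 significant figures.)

First combine the lower leg with the load: R2 ‖ R_L = 3.345 Ω.
Then V_out = V_supply · R2'/(R1 + R2') = 17.8 × 3.345/52.54 = 1.133 V.

V_out ≈ 1.13 V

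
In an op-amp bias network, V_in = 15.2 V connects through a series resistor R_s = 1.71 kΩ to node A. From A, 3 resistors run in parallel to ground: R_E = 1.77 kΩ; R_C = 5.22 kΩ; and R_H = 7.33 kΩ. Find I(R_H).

Equivalent of the parallel group: R_p = 1.120 kΩ.
V_A by voltage divider: V_A = 15.2 × 1.120/(1.71 + 1.120) = 6.015 V.
I(R_H) = V_A / R_H = 6.015/7.33 = 0.8206 mA.
(Equivalently: I_total = 5.371 mA, then current-divider fraction G_k/ΣG = 0.1528.)

I ≈ 0.821 mA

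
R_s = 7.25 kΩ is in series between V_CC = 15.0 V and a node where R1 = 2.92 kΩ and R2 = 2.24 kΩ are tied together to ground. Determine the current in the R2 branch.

Parallel bank: R_p = 1/(1/2.92 + 1/2.24) = 1.268 kΩ.
V_A = 15.0 × 1.268/8.518 = 2.232 V.
Branch current I = V_A/R2 = 2.232/2.24 = 0.9966 mA.
(Equivalently: I_total = 1.761 mA, then current-divider fraction G_k/ΣG = 0.5659.)

I ≈ 0.997 mA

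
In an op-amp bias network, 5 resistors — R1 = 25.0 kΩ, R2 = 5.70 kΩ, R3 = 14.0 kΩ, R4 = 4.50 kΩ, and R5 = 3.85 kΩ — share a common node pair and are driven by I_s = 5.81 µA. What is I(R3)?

I ≈ 0.540 µA

Total conductance ΣG = 1/25.0 + 1/5.70 + 1/14.0 + 1/4.50 + 1/3.85 = 0.7688 (units of 1/kΩ).
By the current-divider rule, I = I_s · G_k/ΣG = 5.81 × 0.09291 = 0.5398 µA.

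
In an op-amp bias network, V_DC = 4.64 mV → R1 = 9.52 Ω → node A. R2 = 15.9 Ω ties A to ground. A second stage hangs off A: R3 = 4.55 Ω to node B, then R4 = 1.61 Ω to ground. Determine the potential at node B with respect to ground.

The second stage (R3 + R4 = 6.160 Ω) loads node A in parallel with R2.
Effective lower resistance at A: R2 ‖ 6.160 = 4.440 Ω.
So V_A = 4.64 × 0.3180 = 1.476 mV.
Then the unloaded second divider: V_B = V_A × R4/(R3+R4) = 1.476 × 0.2614 = 0.3857 mV.

V_B ≈ 0.386 mV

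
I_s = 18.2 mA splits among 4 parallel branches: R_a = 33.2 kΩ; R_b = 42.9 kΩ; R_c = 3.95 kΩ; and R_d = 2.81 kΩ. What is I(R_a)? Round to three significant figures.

ΣG = 1/33.2 + 1/42.9 + 1/3.95 + 1/2.81 = 0.6625.
R_a takes the fraction G_k/ΣG = 0.03012/0.6625 = 0.04547, so I = 18.2 × 0.04547 = 0.8275 mA.

I ≈ 0.828 mA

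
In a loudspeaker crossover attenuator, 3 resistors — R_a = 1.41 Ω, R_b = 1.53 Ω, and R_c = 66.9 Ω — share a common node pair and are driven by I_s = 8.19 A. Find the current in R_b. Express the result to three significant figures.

Conductances: ΣG = 1/1.41 + 1/1.53 + 1/66.9 = 1.378 (1/Ω).
By the current-divider rule, I = I_s · G_k/ΣG = 8.19 × 0.4744 = 3.885 A.

I ≈ 3.89 A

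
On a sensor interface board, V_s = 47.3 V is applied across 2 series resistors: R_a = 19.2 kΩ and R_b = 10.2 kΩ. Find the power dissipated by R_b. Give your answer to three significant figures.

P ≈ 26.4 mW

The common current is I = 47.3/29.40 = 1.609 mA.
P = I²R = 2.588 × 10.2 = 26.40 mW.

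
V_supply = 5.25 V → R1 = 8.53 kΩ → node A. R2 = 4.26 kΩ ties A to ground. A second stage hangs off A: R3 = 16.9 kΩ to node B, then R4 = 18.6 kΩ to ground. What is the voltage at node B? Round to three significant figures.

V_B ≈ 0.848 V

Looking into the second stage from A: R3 + R4 = 35.50 kΩ appears in parallel with R2.
R2 ‖ (R3+R4) = 3.804 kΩ.
So V_A = 5.25 × 0.3084 = 1.619 V.
Stage 2 is unloaded, so V_B = V_A · R4/(R3+R4) = 1.619 × 18.6/35.50 = 0.8483 V.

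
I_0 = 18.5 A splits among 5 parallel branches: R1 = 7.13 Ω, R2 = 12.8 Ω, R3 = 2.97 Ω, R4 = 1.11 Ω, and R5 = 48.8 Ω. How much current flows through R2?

I ≈ 0.979 A

ΣG = 1/7.13 + 1/12.8 + 1/2.97 + 1/1.11 + 1/48.8 = 1.476.
By the current-divider rule, I = I_0 · G_k/ΣG = 18.5 × 0.05291 = 0.9789 A.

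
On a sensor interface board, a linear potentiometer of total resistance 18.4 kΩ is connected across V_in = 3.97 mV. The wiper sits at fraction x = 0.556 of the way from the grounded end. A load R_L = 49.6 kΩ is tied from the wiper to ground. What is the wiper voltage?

V_out ≈ 2.02 mV

Lower segment x·R_p = 10.23 kΩ; upper segment (1−x)·R_p = 8.170 kΩ.
R_L loads the lower segment: effective lower R = 8.481 kΩ.
V_out = 3.97 × 8.481/(8.170 + 8.481) = 2.022 mV.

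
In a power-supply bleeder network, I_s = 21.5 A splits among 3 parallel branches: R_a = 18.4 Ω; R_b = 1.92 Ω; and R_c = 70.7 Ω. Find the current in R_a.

I ≈ 1.98 A

Total conductance ΣG = 1/18.4 + 1/1.92 + 1/70.7 = 0.5893 (units of 1/Ω).
R_a takes the fraction G_k/ΣG = 0.05435/0.5893 = 0.09222, so I = 21.5 × 0.09222 = 1.983 A.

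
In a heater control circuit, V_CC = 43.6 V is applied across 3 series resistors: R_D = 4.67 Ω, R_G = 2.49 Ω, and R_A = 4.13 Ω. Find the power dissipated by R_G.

The common current is I = 43.6/11.29 = 3.862 A.
P(R_G) = I²·R_G = (3.862)² × 2.49 = 37.14 W.

P ≈ 37.1 W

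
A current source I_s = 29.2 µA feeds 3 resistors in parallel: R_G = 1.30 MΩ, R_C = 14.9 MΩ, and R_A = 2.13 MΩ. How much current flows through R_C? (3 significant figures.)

I ≈ 1.50 µA

Conductances: ΣG = 1/1.30 + 1/14.9 + 1/2.13 = 1.306 (1/MΩ).
By the current-divider rule, I = I_s · G_k/ΣG = 29.2 × 0.05140 = 1.501 µA.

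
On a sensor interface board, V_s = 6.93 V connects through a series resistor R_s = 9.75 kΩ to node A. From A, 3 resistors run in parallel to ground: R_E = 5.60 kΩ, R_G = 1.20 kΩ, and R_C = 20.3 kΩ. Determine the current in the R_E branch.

Combine the parallel branches: R_p = (1/5.60 + 1/1.20 + 1/20.3)⁻¹ = 0.9424 kΩ.
V_A by voltage divider: V_A = 6.93 × 0.9424/(9.75 + 0.9424) = 0.6108 V.
I(R_E) = V_A / R_E = 0.6108/5.60 = 0.1091 mA.

I ≈ 0.109 mA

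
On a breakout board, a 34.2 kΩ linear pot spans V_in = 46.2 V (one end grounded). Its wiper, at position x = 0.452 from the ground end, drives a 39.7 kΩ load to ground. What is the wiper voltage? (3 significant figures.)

V_out ≈ 17.2 V

Split the track: R_lower = x·R_p = 15.46 kΩ, R_upper = (1−x)·R_p = 18.74 kΩ.
Lower segment in parallel with the load: 15.46 ‖ 39.7 = 11.13 kΩ.
Then V_out = V_in · 11.13/(18.74 + 11.13) = 17.21 V.
(Unloaded: V_out = x·V_in = 20.9 V.)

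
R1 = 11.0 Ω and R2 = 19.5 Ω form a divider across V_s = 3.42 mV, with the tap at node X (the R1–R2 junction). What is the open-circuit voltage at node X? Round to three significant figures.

V_th is the unloaded tap voltage: V_s · R2/(R1+R2) = 3.42 × 0.6393 = 2.187 mV.

V_th ≈ 2.19 mV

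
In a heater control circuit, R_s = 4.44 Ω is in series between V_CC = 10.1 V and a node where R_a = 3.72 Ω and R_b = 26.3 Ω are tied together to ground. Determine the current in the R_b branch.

I ≈ 0.163 A

Parallel bank: R_p = 1/(1/3.72 + 1/26.3) = 3.259 Ω.
V_A = 10.1 × 3.259/7.699 = 4.275 V.
Branch current I = V_A/R_b = 4.275/26.3 = 0.1626 A.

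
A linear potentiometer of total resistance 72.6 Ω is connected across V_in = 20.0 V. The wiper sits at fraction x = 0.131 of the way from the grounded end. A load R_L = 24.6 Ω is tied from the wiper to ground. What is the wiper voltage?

The pot divides into 63.09 Ω above the wiper and 9.511 Ω below.
Lower segment in parallel with the load: 9.511 ‖ 24.6 = 6.859 Ω.
Then V_out = V_in · 6.859/(63.09 + 6.859) = 1.961 V.
(Unloaded: V_out = x·V_in = 2.62 V.)

V_out ≈ 1.96 V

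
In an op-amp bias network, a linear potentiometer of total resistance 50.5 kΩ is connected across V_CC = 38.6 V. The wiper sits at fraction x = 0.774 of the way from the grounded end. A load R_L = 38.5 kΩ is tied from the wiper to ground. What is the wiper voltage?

V_out ≈ 24.3 V

Split the track: R_lower = x·R_p = 39.09 kΩ, R_upper = (1−x)·R_p = 11.41 kΩ.
(x·R_p) ‖ R_L = 19.40 kΩ.
Loaded-divider output: V_out = 38.6 × 0.6296 = 24.30 V.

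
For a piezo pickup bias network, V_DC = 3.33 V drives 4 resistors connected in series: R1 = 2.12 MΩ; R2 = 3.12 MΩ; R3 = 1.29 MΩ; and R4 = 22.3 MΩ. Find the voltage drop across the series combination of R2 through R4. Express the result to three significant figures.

V ≈ 3.09 V

Total series resistance ΣR = 2.12 + 3.12 + 1.29 + 22.3 = 28.83 MΩ.
R_{R2..R4} = 3.12 + 1.29 + 22.3 = 26.71 MΩ.
By the voltage-divider rule, V = 3.33 × 26.71/28.83 = 3.085 V.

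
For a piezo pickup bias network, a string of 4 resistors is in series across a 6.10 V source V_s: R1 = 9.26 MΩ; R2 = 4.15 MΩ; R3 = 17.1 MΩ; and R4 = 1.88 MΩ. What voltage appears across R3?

V ≈ 3.22 V

Series total: ΣR = 9.26 + 4.15 + 17.1 + 1.88 = 32.39 MΩ.
V = V_s · R/ΣR = 6.10 × 0.5279 = 3.220 V.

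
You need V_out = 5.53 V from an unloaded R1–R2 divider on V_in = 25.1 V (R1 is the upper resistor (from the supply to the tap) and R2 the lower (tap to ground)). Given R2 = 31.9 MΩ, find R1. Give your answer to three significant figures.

R1 ≈ 113 MΩ

Required fraction k = V_out/V_in = 0.2203.
R1 = R2·(1/k − 1) = 31.9 × 3.539 = 112.9 MΩ.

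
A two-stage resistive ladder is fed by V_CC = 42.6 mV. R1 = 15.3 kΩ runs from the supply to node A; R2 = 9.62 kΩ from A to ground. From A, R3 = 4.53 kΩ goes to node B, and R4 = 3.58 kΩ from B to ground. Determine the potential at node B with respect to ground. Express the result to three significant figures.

V_B ≈ 4.20 mV

Node A sees R2 in parallel with the series input of stage 2, R3 + R4 = 8.110 kΩ.
Effective lower resistance at A: R2 ‖ 8.110 = 4.400 kΩ.
So V_A = 42.6 × 0.2234 = 9.515 mV.
V_B = V_A × 0.4414 = 4.200 mV.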